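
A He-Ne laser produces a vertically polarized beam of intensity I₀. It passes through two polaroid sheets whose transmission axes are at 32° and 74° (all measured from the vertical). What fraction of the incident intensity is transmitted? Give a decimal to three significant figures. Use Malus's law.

≈ 0.397 I₀

By Malus's law, I₁ = I₀ cos²(32° − 0°) = I₀ cos²(32°) = 0.7192 I₀.
I₂ = I₁ cos²(74° − 32°) = 0.7192 I₀ · cos²(42°) = 0.3972 I₀.
Transmitted fraction = 0.3972.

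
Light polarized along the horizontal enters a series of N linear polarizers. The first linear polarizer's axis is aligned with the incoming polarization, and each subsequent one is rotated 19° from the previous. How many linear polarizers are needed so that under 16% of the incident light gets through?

N = 18

First polarizer is aligned with the polarization: full transmission.
Each further stage multiplies by cos²(19°) = 0.894.
After N polarizers: T = 0.894^(N−1). Require T < 0.16 ⇒ N−1 > ln(0.16)/ln(0.894) = 16.36, so N−1 ≥ 17 and N = 18.
Check: N=18 gives T = 0.1489 < 0.16; N=17 gives T = 0.1665.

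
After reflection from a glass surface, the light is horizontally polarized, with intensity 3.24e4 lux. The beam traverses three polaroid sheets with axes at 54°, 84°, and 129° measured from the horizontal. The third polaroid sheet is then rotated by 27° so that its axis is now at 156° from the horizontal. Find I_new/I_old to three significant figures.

I_new/I_old ≈ 0.191

Before rotation:
By Malus's law, I₁ = I₀ cos²(54° − 0°) = I₀ cos²(54°) = 0.3455 I₀.
I₂ = I₁ cos²(84° − 54°) = 0.3455 I₀ · cos²(30°) = 0.2591 I₀.
I₃ = I₂ cos²(129° − 84°) = 0.2591 I₀ · cos²(45°) = 0.1296 I₀.
After rotation:
I₁ = I₀ cos²(54° − 0°) = I₀ cos²(54°) = 0.3455 I₀.
I₂ = I₁ cos²(84° − 54°) = 0.3455 I₀ · cos²(30°) = 0.2591 I₀.
I₃ = I₂ cos²(156° − 84°) = 0.2591 I₀ · cos²(72°) = 0.02474 I₀.
Ratio = 0.02474 / 0.1296 = 0.191.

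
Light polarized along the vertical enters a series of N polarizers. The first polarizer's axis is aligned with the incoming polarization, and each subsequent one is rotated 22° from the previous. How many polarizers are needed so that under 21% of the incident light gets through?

First polarizer is aligned with the polarization: full transmission.
Each further stage multiplies by cos²(22°) = 0.8597.
After N polarizers: T = 0.8597^(N−1). Require T < 0.21 ⇒ N−1 > ln(0.21)/ln(0.8597) = 10.32, so N−1 ≥ 11 and N = 12.
Check: N=12 gives T = 0.1895 < 0.21; N=11 gives T = 0.2205.

N = 12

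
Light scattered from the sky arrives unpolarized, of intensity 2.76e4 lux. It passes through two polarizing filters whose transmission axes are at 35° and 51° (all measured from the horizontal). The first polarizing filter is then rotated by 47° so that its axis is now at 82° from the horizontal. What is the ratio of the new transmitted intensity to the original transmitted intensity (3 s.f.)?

Before rotation:
Unpolarized light through the first polarizer → I₁ = ½ I₀, now polarized at 35°.
I₂ = I₁ cos²(51° − 35°) = 0.5 I₀ · cos²(16°) = 0.462 I₀.
After rotation:
Unpolarized light through the first polarizer → I₁ = ½ I₀, now polarized at 82°.
I₂ = I₁ cos²(51° − 82°) = 0.5 I₀ · cos²(31°) = 0.3674 I₀.
Ratio = 0.3674 / 0.462 = 0.7951.

I_new/I_old ≈ 0.795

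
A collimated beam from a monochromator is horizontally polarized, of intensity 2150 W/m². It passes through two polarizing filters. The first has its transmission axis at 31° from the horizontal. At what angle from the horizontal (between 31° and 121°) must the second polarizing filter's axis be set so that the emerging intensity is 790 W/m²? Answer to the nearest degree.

By Malus's law, I₁ = I₀ cos²(31° − 0°) = I₀ cos²(31°) = 0.7347 I₀.
Target fraction: 790 / 2150 W/m² = 0.3674 of I₀.
Need I₂/I₀ = 0.3674, so cos²(θ − 31°) = 0.3674 / 0.7347 = 0.5001.
θ − 31° = arccos(√0.5001) = 45.0°, giving θ ≈ 31 + 45.0 = 76.0°.

θ ≈ 76°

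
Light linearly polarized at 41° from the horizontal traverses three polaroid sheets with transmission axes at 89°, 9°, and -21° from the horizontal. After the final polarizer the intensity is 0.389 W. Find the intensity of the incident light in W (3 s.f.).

I₁ = I₀ cos²(89° − 41°) = I₀ cos²(48°) = 0.4477 I₀.
I₂ = I₁ cos²(9° − 89°) = 0.4477 I₀ · cos²(80°) = 0.0135 I₀.
I₃ = I₂ cos²(-21° − 9°) = 0.0135 I₀ · cos²(30°) = 0.01013 I₀.
So 0.389 W = 0.01013 I₀, giving I₀ = 0.389/0.01013 = 38.42 W.

I₀ ≈ 38.4 W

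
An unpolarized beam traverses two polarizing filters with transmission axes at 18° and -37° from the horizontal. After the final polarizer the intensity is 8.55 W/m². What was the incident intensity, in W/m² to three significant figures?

Unpolarized light through the first polarizer → I₁ = ½ I₀, now polarized at 18°.
I₂ = I₁ cos²(-37° − 18°) = 0.5 I₀ · cos²(55°) = 0.1645 I₀.
So 8.55 W/m² = 0.1645 I₀, giving I₀ = 8.55/0.1645 = 51.98 W/m².

I₀ ≈ 52.0 W/m²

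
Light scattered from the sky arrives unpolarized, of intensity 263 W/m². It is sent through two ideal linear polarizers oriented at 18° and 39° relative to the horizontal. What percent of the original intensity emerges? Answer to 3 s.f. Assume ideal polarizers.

Unpolarized light through the first polarizer → I₁ = 263 W/m²/2 = 131.5 W/m², polarized at 18°.
I₂ = I₁ · cos²(21°) = 131.5 · 0.8716 = 114.6 W/m².
That is 43.58% of the incident intensity.

≈ 43.6%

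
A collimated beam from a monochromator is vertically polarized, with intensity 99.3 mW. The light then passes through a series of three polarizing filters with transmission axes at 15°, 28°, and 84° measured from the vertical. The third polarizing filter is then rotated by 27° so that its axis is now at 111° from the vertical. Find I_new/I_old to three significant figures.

I_new/I_old ≈ 0.0475

Before rotation:
I₁ = I₀ cos²(15° − 0°) = I₀ cos²(15°) = 0.933 I₀.
I₂ = I₁ cos²(28° − 15°) = 0.933 I₀ · cos²(13°) = 0.8858 I₀.
I₃ = I₂ cos²(84° − 28°) = 0.8858 I₀ · cos²(56°) = 0.277 I₀.
After rotation:
I₁ = I₀ cos²(15° − 0°) = I₀ cos²(15°) = 0.933 I₀.
I₂ = I₁ cos²(28° − 15°) = 0.933 I₀ · cos²(13°) = 0.8858 I₀.
I₃ = I₂ cos²(111° − 28°) = 0.8858 I₀ · cos²(83°) = 0.01316 I₀.
Ratio = 0.01316 / 0.277 = 0.0475.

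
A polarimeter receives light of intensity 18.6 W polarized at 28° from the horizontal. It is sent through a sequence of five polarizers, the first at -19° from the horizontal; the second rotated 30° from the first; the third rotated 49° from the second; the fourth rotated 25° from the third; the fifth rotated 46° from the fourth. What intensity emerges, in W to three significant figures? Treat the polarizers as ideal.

I ≈ 1.11 W

By Malus's law, I₁ = 18.6 W · cos²(47°) = 8.651 W.
I₂ = I₁ · cos²(30°) = 8.651 · 0.75 = 6.488 W.
I₃ = I₂ · cos²(49°) = 6.488 · 0.4304 = 2.793 W.
I₄ = I₃ · cos²(25°) = 2.793 · 0.8214 = 2.294 W.
I₅ = I₄ · cos²(46°) = 2.294 · 0.4826 = 1.107 W.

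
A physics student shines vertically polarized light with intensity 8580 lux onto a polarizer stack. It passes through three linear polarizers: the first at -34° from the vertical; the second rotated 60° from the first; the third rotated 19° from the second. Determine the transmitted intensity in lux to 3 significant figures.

I ≈ 1320 lux

I₁ = 8580 lux · cos²(34°) = 5897 lux.
I₂ = I₁ · cos²(60°) = 5897 · 0.25 = 1474 lux.
I₃ = I₂ · cos²(19°) = 1474 · 0.894 = 1318 lux.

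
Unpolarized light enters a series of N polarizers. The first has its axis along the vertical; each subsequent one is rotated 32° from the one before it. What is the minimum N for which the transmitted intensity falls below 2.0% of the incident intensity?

N = 11

First polarizer halves the unpolarized light: factor 1/2.
Each further stage multiplies by cos²(32°) = 0.7192.
After N polarizers: T = 0.5·0.7192^(N−1). Require T < 0.020 ⇒ N−1 > ln(0.020/0.5)/ln(0.7192) = 9.76, so N−1 ≥ 10 and N = 11.
Check: N=11 gives T = 0.01851 < 0.020; N=10 gives T = 0.02574.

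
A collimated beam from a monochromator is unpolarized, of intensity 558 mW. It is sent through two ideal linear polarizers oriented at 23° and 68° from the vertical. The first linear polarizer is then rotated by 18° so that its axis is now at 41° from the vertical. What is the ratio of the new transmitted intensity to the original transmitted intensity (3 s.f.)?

Before rotation:
Unpolarized light through the first polarizer → I₁ = ½ I₀, now polarized at 23°.
I₂ = I₁ cos²(68° − 23°) = 0.5 I₀ · cos²(45°) = 0.25 I₀.
After rotation:
Unpolarized light through the first polarizer → I₁ = ½ I₀, now polarized at 41°.
I₂ = I₁ cos²(68° − 41°) = 0.5 I₀ · cos²(27°) = 0.3969 I₀.
Ratio = 0.3969 / 0.25 = 1.588.

I_new/I_old ≈ 1.59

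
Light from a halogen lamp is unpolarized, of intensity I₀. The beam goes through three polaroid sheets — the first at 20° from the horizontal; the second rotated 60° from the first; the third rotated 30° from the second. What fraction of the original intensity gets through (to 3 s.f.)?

≈ 0.0938 I₀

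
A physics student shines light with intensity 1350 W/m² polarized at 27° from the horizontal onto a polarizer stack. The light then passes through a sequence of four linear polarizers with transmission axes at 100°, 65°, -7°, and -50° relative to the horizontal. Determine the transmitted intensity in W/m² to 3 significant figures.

By Malus's law, I₁ = 1350 W/m² · cos²(73°) = 115.4 W/m².
I₂ = I₁ · cos²(35°) = 115.4 · 0.671 = 77.43 W/m².
I₃ = I₂ · cos²(72°) = 77.43 · 0.09549 = 7.394 W/m².
I₄ = I₃ · cos²(43°) = 7.394 · 0.5349 = 3.955 W/m².

I ≈ 3.96 W/m²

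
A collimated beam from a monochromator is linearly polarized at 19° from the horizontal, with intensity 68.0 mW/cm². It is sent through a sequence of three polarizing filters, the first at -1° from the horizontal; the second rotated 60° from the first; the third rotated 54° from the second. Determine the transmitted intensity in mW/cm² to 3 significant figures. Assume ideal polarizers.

I ≈ 5.19 mW/cm²

I₁ = 68.0 mW/cm² · cos²(20°) = 60.05 mW/cm².
I₂ = I₁ · cos²(60°) = 60.05 · 0.25 = 15.01 mW/cm².
I₃ = I₂ · cos²(54°) = 15.01 · 0.3455 = 5.186 mW/cm².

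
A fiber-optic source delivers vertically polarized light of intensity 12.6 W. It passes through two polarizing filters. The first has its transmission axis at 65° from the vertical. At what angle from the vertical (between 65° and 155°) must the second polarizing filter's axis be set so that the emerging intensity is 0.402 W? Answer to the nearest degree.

By Malus's law, I₁ = I₀ cos²(65° − 0°) = I₀ cos²(65°) = 0.1786 I₀.
Target fraction: 0.402 / 12.6 W = 0.0319 of I₀.
Need I₂/I₀ = 0.0319, so cos²(θ − 65°) = 0.0319 / 0.1786 = 0.1786.
θ − 65° = arccos(√0.1786) = 65.0°, giving θ ≈ 65 + 65.0 = 130.0°.

θ ≈ 130°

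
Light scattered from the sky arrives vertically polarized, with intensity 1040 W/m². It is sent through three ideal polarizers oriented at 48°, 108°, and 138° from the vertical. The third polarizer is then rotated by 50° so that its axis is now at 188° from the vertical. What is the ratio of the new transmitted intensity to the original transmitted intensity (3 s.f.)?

I_new/I_old ≈ 0.0402

Before rotation:
I₁ = I₀ cos²(48° − 0°) = I₀ cos²(48°) = 0.4477 I₀.
I₂ = I₁ cos²(108° − 48°) = 0.4477 I₀ · cos²(60°) = 0.1119 I₀.
I₃ = I₂ cos²(138° − 108°) = 0.1119 I₀ · cos²(30°) = 0.08395 I₀.
After rotation:
I₁ = I₀ cos²(48° − 0°) = I₀ cos²(48°) = 0.4477 I₀.
I₂ = I₁ cos²(108° − 48°) = 0.4477 I₀ · cos²(60°) = 0.1119 I₀.
I₃ = I₂ cos²(188° − 108°) = 0.1119 I₀ · cos²(80°) = 0.003375 I₀.
Ratio = 0.003375 / 0.08395 = 0.0402.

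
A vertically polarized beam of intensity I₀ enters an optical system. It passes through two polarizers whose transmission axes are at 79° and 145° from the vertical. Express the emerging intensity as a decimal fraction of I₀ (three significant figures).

≈ 0.00602 I₀

I₁ = I₀ cos²(79° − 0°) = I₀ cos²(79°) = 0.03641 I₀.
I₂ = I₁ cos²(145° − 79°) = 0.03641 I₀ · cos²(66°) = 0.006023 I₀.
Transmitted fraction = 0.006023.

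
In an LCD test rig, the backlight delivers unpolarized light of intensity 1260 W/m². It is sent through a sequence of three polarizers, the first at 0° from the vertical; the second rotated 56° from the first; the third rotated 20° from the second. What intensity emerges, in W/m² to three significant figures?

I ≈ 174 W/m²

Unpolarized light through the first polarizer → I₁ = 1260 W/m²/2 = 630 W/m², polarized at 0°.
I₂ = I₁ · cos²(56°) = 630 · 0.3127 = 197 W/m².
I₃ = I₂ · cos²(20°) = 197 · 0.883 = 174 W/m².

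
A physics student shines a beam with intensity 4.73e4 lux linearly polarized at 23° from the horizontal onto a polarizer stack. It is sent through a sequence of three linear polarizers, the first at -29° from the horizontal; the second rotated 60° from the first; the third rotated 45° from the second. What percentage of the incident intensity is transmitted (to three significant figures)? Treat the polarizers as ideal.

By Malus's law, I₁ = 4.73e4 lux · cos²(52°) = 1.793e+04 lux.
I₂ = I₁ · cos²(60°) = 1.793e+04 · 0.25 = 4482 lux.
I₃ = I₂ · cos²(45°) = 4482 · 0.5 = 2241 lux.
That is 4.738% of the incident intensity.

≈ 4.74%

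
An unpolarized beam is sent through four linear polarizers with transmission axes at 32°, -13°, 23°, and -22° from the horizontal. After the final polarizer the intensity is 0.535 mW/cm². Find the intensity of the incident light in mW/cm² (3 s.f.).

I₀ ≈ 6.54 mW/cm²

Unpolarized light through the first polarizer → I₁ = ½ I₀, now polarized at 32°.
I₂ = I₁ cos²(-13° − 32°) = 0.5 I₀ · cos²(45°) = 0.25 I₀.
I₃ = I₂ cos²(23° + 13°) = 0.25 I₀ · cos²(36°) = 0.1636 I₀.
I₄ = I₃ cos²(-22° − 23°) = 0.1636 I₀ · cos²(45°) = 0.08181 I₀.
So 0.535 mW/cm² = 0.08181 I₀, giving I₀ = 0.535/0.08181 = 6.539 mW/cm².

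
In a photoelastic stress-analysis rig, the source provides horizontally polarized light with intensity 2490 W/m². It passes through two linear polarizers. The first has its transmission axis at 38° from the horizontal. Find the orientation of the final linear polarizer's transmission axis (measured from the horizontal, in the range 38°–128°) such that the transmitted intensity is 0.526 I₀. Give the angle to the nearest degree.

θ ≈ 61°

I₁ = I₀ cos²(38° − 0°) = I₀ cos²(38°) = 0.621 I₀.
Need I₂/I₀ = 0.526, so cos²(θ − 38°) = 0.526 / 0.621 = 0.8471.
θ − 38° = arccos(√0.8471) = 23.0°, giving θ ≈ 38 + 23.0 = 61.0°.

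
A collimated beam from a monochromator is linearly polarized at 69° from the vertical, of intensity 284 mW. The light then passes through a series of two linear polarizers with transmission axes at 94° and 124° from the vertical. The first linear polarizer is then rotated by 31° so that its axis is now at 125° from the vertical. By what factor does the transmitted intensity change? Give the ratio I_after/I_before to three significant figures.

I_new/I_old ≈ 0.507

Before rotation:
By Malus's law, I₁ = I₀ cos²(94° − 69°) = I₀ cos²(25°) = 0.8214 I₀.
I₂ = I₁ cos²(124° − 94°) = 0.8214 I₀ · cos²(30°) = 0.616 I₀.
After rotation:
I₁ = I₀ cos²(125° − 69°) = I₀ cos²(56°) = 0.3127 I₀.
I₂ = I₁ cos²(124° − 125°) = 0.3127 I₀ · cos²(1°) = 0.3126 I₀.
Ratio = 0.3126 / 0.616 = 0.5074.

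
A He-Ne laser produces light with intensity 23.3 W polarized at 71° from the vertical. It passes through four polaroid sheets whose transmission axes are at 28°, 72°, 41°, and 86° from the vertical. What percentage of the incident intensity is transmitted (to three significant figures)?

≈ 10.2%

By Malus's law, I₁ = 23.3 W · cos²(43°) = 12.46 W.
I₂ = I₁ · cos²(44°) = 12.46 · 0.5174 = 6.449 W.
I₃ = I₂ · cos²(31°) = 6.449 · 0.7347 = 4.738 W.
I₄ = I₃ · cos²(45°) = 4.738 · 0.5 = 2.369 W.
That is 10.17% of the incident intensity.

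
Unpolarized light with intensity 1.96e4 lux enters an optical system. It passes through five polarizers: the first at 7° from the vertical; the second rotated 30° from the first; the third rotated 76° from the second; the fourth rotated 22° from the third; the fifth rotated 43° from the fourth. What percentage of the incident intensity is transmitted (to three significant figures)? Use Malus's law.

Unpolarized light through the first polarizer → I₁ = 1.96e4 lux/2 = 9800 lux, polarized at 7°.
I₂ = I₁ · cos²(30°) = 9800 · 0.75 = 7350 lux.
I₃ = I₂ · cos²(76°) = 7350 · 0.05853 = 430.2 lux.
I₄ = I₃ · cos²(22°) = 430.2 · 0.8597 = 369.8 lux.
I₅ = I₄ · cos²(43°) = 369.8 · 0.5349 = 197.8 lux.
That is 1.009% of the incident intensity.

≈ 1.01%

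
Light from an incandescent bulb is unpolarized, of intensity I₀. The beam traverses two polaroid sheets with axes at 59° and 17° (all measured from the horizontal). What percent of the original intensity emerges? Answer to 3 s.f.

Unpolarized light through the first polarizer → I₁ = ½ I₀, now polarized at 59°.
I₂ = I₁ cos²(17° − 59°) = 0.5 I₀ · cos²(42°) = 0.2761 I₀.
That is 27.61% of the incident intensity.

≈ 27.6%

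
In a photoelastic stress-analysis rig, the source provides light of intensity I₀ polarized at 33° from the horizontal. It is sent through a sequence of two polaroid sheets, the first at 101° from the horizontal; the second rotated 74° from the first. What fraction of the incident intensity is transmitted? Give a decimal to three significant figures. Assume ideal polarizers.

≈ 0.0107 I₀

I₁ = I₀ cos²(101° − 33°) = I₀ cos²(68°) = 0.1403 I₀.
I₂ = I₁ cos²(74°) = 0.1403 · 0.07598 I₀ = 0.01066 I₀.
Transmitted fraction = 0.01066.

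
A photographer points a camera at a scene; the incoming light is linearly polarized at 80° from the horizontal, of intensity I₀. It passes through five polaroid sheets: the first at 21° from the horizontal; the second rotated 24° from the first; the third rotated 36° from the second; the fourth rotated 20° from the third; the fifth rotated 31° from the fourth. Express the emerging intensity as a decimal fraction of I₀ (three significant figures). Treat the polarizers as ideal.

≈ 0.0940 I₀

I₁ = I₀ cos²(21° − 80°) = I₀ cos²(59°) = 0.2653 I₀.
I₂ = I₁ cos²(24°) = 0.2653 · 0.8346 I₀ = 0.2214 I₀.
I₃ = I₂ cos²(36°) = 0.2214 · 0.6545 I₀ = 0.1449 I₀.
I₄ = I₃ cos²(20°) = 0.1449 · 0.883 I₀ = 0.1279 I₀.
I₅ = I₄ cos²(31°) = 0.1279 · 0.7347 I₀ = 0.09401 I₀.
Transmitted fraction = 0.09401.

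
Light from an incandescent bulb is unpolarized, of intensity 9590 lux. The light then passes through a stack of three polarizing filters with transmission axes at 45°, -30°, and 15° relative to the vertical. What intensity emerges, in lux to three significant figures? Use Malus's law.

Unpolarized light through the first polarizer → I₁ = 9590 lux/2 = 4795 lux, polarized at 45°.
I₂ = I₁ · cos²(75°) = 4795 · 0.06699 = 321.2 lux.
I₃ = I₂ · cos²(45°) = 321.2 · 0.5 = 160.6 lux.

I ≈ 161 lux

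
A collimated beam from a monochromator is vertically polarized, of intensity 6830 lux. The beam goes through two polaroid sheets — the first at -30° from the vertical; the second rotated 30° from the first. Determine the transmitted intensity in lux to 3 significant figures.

I ≈ 3840 lux

By Malus's law, I₁ = 6830 lux · cos²(30°) = 5123 lux.
I₂ = I₁ · cos²(30°) = 5123 · 0.75 = 3842 lux.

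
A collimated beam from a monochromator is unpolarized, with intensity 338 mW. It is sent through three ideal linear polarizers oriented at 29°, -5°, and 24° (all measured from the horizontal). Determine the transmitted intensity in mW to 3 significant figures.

I ≈ 88.9 mW

Unpolarized light through the first polarizer → I₁ = 338 mW/2 = 169 mW, polarized at 29°.
I₂ = I₁ · cos²(34°) = 169 · 0.6873 = 116.2 mW.
I₃ = I₂ · cos²(29°) = 116.2 · 0.765 = 88.85 mW.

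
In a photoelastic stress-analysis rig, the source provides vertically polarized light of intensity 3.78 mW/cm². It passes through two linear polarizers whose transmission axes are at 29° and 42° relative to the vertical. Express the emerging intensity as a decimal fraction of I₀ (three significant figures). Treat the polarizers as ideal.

By Malus's law, I₁ = 3.78 mW/cm² · cos²(29°) = 2.892 mW/cm².
I₂ = I₁ · cos²(13°) = 2.892 · 0.9494 = 2.745 mW/cm².
Transmitted fraction = 0.7263.

I/I₀ ≈ 0.726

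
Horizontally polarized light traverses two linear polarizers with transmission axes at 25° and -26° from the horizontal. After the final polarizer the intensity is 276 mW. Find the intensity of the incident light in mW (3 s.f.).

I₀ ≈ 848 mW

By Malus's law, I₁ = I₀ cos²(25° − 0°) = I₀ cos²(25°) = 0.8214 I₀.
I₂ = I₁ cos²(-26° − 25°) = 0.8214 I₀ · cos²(51°) = 0.3253 I₀.
So 276 mW = 0.3253 I₀, giving I₀ = 276/0.3253 = 848.4 mW.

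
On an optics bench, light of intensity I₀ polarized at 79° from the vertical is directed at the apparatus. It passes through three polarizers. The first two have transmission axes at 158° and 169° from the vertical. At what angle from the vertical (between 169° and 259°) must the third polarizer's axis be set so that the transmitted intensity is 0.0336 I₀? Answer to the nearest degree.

By Malus's law, I₁ = I₀ cos²(158° − 79°) = I₀ cos²(79°) = 0.03641 I₀.
I₂ = I₁ cos²(169° − 158°) = 0.03641 I₀ · cos²(11°) = 0.03508 I₀.
Need I₃/I₀ = 0.0336, so cos²(θ − 169°) = 0.0336 / 0.03508 = 0.9577.
θ − 169° = arccos(√0.9577) = 11.9°, giving θ ≈ 169 + 11.9 = 180.9°.

θ ≈ 181°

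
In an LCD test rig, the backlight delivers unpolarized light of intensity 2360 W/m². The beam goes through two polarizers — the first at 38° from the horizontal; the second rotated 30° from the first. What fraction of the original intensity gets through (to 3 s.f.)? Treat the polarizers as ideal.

I/I₀ ≈ 0.375

Unpolarized light through the first polarizer → I₁ = 2360 W/m²/2 = 1180 W/m², polarized at 38°.
I₂ = I₁ · cos²(30°) = 1180 · 0.75 = 885 W/m².
Transmitted fraction = 0.375.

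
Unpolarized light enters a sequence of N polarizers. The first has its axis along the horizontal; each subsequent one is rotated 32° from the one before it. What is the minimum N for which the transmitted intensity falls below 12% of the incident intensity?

First polarizer halves the unpolarized light: factor 1/2.
Each further stage multiplies by cos²(32°) = 0.7192.
After N polarizers: T = 0.5·0.7192^(N−1). Require T < 0.12 ⇒ N−1 > ln(0.12/0.5)/ln(0.7192) = 4.33, so N−1 ≥ 5 and N = 6.
Check: N=6 gives T = 0.0962 < 0.12; N=5 gives T = 0.1338.

N = 6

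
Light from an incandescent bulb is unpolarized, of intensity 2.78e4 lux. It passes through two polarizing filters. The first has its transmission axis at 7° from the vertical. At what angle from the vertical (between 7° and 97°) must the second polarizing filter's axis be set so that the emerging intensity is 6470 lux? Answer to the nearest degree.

θ ≈ 54°

Unpolarized light through the first polarizer → I₁ = ½ I₀, now polarized at 7°.
Target fraction: 6470 / 2.78e4 lux = 0.2327 of I₀.
Need I₂/I₀ = 0.2327, so cos²(θ − 7°) = 0.2327 / 0.5 = 0.4655.
θ − 7° = arccos(√0.4655) = 47.0°, giving θ ≈ 7 + 47.0 = 54.0°.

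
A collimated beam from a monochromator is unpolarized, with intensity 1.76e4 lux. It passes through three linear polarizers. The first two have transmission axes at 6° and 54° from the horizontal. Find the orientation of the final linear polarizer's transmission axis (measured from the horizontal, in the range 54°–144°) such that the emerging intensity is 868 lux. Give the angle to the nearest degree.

θ ≈ 116°

Unpolarized light through the first polarizer → I₁ = ½ I₀, now polarized at 6°.
I₂ = I₁ cos²(54° − 6°) = 0.5 I₀ · cos²(48°) = 0.2239 I₀.
Target fraction: 868 / 1.76e4 lux = 0.04932 of I₀.
Need I₃/I₀ = 0.04932, so cos²(θ − 54°) = 0.04932 / 0.2239 = 0.2203.
θ − 54° = arccos(√0.2203) = 62.0°, giving θ ≈ 54 + 62.0 = 116.0°.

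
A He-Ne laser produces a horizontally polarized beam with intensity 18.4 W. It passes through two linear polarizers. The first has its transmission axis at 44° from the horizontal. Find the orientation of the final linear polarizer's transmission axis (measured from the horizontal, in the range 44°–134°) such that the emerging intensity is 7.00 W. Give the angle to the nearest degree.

By Malus's law, I₁ = I₀ cos²(44° − 0°) = I₀ cos²(44°) = 0.5174 I₀.
Target fraction: 7.00 / 18.4 W = 0.3804 of I₀.
Need I₂/I₀ = 0.3804, so cos²(θ − 44°) = 0.3804 / 0.5174 = 0.7352.
θ − 44° = arccos(√0.7352) = 31.0°, giving θ ≈ 44 + 31.0 = 75.0°.

θ ≈ 75°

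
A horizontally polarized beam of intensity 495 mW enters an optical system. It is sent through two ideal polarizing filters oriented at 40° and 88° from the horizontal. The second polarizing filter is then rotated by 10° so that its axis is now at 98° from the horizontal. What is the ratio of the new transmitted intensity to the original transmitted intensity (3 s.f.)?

I_new/I_old ≈ 0.627

Before rotation:
By Malus's law, I₁ = I₀ cos²(40° − 0°) = I₀ cos²(40°) = 0.5868 I₀.
I₂ = I₁ cos²(88° − 40°) = 0.5868 I₀ · cos²(48°) = 0.2627 I₀.
After rotation:
I₁ = I₀ cos²(40° − 0°) = I₀ cos²(40°) = 0.5868 I₀.
I₂ = I₁ cos²(98° − 40°) = 0.5868 I₀ · cos²(58°) = 0.1648 I₀.
Ratio = 0.1648 / 0.2627 = 0.6272.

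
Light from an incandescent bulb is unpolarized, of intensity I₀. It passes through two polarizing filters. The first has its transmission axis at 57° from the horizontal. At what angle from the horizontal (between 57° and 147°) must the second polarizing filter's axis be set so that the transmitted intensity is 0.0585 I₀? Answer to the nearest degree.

Unpolarized light through the first polarizer → I₁ = ½ I₀, now polarized at 57°.
Need I₂/I₀ = 0.0585, so cos²(θ − 57°) = 0.0585 / 0.5 = 0.117.
θ − 57° = arccos(√0.117) = 70.0°, giving θ ≈ 57 + 70.0 = 127.0°.

θ ≈ 127°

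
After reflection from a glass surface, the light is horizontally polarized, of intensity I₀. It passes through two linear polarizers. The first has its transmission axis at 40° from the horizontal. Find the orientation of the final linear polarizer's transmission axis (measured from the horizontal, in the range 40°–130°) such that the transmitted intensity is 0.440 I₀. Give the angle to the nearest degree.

θ ≈ 70°

I₁ = I₀ cos²(40° − 0°) = I₀ cos²(40°) = 0.5868 I₀.
Need I₂/I₀ = 0.44, so cos²(θ − 40°) = 0.44 / 0.5868 = 0.7498.
θ − 40° = arccos(√0.7498) = 30.0°, giving θ ≈ 40 + 30.0 = 70.0°.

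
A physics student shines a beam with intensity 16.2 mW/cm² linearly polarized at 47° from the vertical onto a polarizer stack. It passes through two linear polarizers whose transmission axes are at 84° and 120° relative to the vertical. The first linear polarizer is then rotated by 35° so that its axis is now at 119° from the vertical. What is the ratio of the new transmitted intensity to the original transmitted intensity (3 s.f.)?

Before rotation:
I₁ = I₀ cos²(84° − 47°) = I₀ cos²(37°) = 0.6378 I₀.
I₂ = I₁ cos²(120° − 84°) = 0.6378 I₀ · cos²(36°) = 0.4175 I₀.
After rotation:
I₁ = I₀ cos²(119° − 47°) = I₀ cos²(72°) = 0.09549 I₀.
I₂ = I₁ cos²(120° − 119°) = 0.09549 I₀ · cos²(1°) = 0.09546 I₀.
Ratio = 0.09546 / 0.4175 = 0.2287.

I_new/I_old ≈ 0.229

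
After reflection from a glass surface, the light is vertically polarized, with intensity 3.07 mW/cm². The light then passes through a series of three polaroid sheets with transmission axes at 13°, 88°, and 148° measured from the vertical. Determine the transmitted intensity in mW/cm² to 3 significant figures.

I ≈ 0.0488 mW/cm²

I₁ = 3.07 mW/cm² · cos²(13°) = 2.915 mW/cm².
I₂ = I₁ · cos²(75°) = 2.915 · 0.06699 = 0.1952 mW/cm².
I₃ = I₂ · cos²(60°) = 0.1952 · 0.25 = 0.04881 mW/cm².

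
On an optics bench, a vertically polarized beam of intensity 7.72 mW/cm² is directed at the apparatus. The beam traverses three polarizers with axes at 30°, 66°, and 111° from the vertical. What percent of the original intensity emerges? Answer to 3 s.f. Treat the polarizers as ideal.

I₁ = 7.72 mW/cm² · cos²(30°) = 5.79 mW/cm².
I₂ = I₁ · cos²(36°) = 5.79 · 0.6545 = 3.79 mW/cm².
I₃ = I₂ · cos²(45°) = 3.79 · 0.5 = 1.895 mW/cm².
That is 24.54% of the incident intensity.

≈ 24.5%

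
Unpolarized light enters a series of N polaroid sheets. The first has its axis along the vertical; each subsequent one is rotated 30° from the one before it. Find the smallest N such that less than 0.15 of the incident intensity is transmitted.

N = 6

First polarizer halves the unpolarized light: factor 1/2.
Each further stage multiplies by cos²(30°) = 0.75.
After N polarizers: T = 0.5·0.75^(N−1). Require T < 0.15 ⇒ N−1 > ln(0.15/0.5)/ln(0.75) = 4.19, so N−1 ≥ 5 and N = 6.
Check: N=6 gives T = 0.1187 < 0.15; N=5 gives T = 0.1582.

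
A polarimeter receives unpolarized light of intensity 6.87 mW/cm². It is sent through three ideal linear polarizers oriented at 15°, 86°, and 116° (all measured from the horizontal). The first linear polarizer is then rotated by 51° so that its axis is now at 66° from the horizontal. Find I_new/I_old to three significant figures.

Before rotation:
Unpolarized light through the first polarizer → I₁ = ½ I₀, now polarized at 15°.
I₂ = I₁ cos²(86° − 15°) = 0.5 I₀ · cos²(71°) = 0.053 I₀.
I₃ = I₂ cos²(116° − 86°) = 0.053 I₀ · cos²(30°) = 0.03975 I₀.
After rotation:
Unpolarized light through the first polarizer → I₁ = ½ I₀, now polarized at 66°.
I₂ = I₁ cos²(86° − 66°) = 0.5 I₀ · cos²(20°) = 0.4415 I₀.
I₃ = I₂ cos²(116° − 86°) = 0.4415 I₀ · cos²(30°) = 0.3311 I₀.
Ratio = 0.3311 / 0.03975 = 8.331.

I_new/I_old ≈ 8.33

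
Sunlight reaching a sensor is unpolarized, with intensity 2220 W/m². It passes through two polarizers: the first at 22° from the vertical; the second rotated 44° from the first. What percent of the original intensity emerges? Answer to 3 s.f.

≈ 25.9%

Unpolarized light through the first polarizer → I₁ = 2220 W/m²/2 = 1110 W/m², polarized at 22°.
I₂ = I₁ · cos²(44°) = 1110 · 0.5174 = 574.4 W/m².
That is 25.87% of the incident intensity.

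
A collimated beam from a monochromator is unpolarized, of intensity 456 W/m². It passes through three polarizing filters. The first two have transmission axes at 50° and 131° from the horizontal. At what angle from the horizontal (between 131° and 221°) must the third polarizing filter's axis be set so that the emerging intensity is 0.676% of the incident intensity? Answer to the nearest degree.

Unpolarized light through the first polarizer → I₁ = ½ I₀, now polarized at 50°.
I₂ = I₁ cos²(131° − 50°) = 0.5 I₀ · cos²(81°) = 0.01224 I₀.
Need I₃/I₀ = 0.00676, so cos²(θ − 131°) = 0.00676 / 0.01224 = 0.5525.
θ − 131° = arccos(√0.5525) = 42.0°, giving θ ≈ 131 + 42.0 = 173.0°.

θ ≈ 173°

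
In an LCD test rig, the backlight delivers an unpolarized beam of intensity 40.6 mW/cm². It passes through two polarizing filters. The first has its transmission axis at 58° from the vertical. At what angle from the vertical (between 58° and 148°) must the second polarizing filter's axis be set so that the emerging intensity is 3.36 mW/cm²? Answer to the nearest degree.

Unpolarized light through the first polarizer → I₁ = ½ I₀, now polarized at 58°.
Target fraction: 3.36 / 40.6 mW/cm² = 0.08276 of I₀.
Need I₂/I₀ = 0.08276, so cos²(θ − 58°) = 0.08276 / 0.5 = 0.1655.
θ − 58° = arccos(√0.1655) = 66.0°, giving θ ≈ 58 + 66.0 = 124.0°.

θ ≈ 124°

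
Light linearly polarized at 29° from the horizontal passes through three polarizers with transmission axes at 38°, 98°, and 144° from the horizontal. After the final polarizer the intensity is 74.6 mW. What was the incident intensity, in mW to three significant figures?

By Malus's law, I₁ = I₀ cos²(38° − 29°) = I₀ cos²(9°) = 0.9755 I₀.
I₂ = I₁ cos²(98° − 38°) = 0.9755 I₀ · cos²(60°) = 0.2439 I₀.
I₃ = I₂ cos²(144° − 98°) = 0.2439 I₀ · cos²(46°) = 0.1177 I₀.
So 74.6 mW = 0.1177 I₀, giving I₀ = 74.6/0.1177 = 633.9 mW.

I₀ ≈ 634 mW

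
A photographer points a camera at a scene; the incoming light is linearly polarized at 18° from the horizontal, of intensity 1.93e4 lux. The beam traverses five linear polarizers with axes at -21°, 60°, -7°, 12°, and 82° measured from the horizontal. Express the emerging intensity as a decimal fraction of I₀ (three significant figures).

I/I₀ ≈ 0.000236

I₁ = 1.93e4 lux · cos²(39°) = 1.166e+04 lux.
I₂ = I₁ · cos²(81°) = 1.166e+04 · 0.02447 = 285.3 lux.
I₃ = I₂ · cos²(67°) = 285.3 · 0.1527 = 43.55 lux.
I₄ = I₃ · cos²(19°) = 43.55 · 0.894 = 38.93 lux.
I₅ = I₄ · cos²(70°) = 38.93 · 0.117 = 4.554 lux.
Transmitted fraction = 0.000236.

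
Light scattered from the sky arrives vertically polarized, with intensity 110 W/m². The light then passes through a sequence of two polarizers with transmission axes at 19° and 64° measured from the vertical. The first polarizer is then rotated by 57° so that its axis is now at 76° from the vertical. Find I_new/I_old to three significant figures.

Before rotation:
I₁ = I₀ cos²(19° − 0°) = I₀ cos²(19°) = 0.894 I₀.
I₂ = I₁ cos²(64° − 19°) = 0.894 I₀ · cos²(45°) = 0.447 I₀.
After rotation:
I₁ = I₀ cos²(76° − 0°) = I₀ cos²(76°) = 0.05853 I₀.
I₂ = I₁ cos²(64° − 76°) = 0.05853 I₀ · cos²(12°) = 0.056 I₀.
Ratio = 0.056 / 0.447 = 0.1253.

I_new/I_old ≈ 0.125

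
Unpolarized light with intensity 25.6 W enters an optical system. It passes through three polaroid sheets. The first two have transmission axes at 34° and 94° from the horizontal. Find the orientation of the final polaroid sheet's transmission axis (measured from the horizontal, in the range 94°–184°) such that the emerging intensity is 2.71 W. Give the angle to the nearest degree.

Unpolarized light through the first polarizer → I₁ = ½ I₀, now polarized at 34°.
I₂ = I₁ cos²(94° − 34°) = 0.5 I₀ · cos²(60°) = 0.125 I₀.
Target fraction: 2.71 / 25.6 W = 0.1059 of I₀.
Need I₃/I₀ = 0.1059, so cos²(θ − 94°) = 0.1059 / 0.125 = 0.8469.
θ − 94° = arccos(√0.8469) = 23.0°, giving θ ≈ 94 + 23.0 = 117.0°.

θ ≈ 117°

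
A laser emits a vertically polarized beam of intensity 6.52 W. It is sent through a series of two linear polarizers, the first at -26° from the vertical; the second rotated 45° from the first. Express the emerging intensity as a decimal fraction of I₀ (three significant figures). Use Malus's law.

By Malus's law, I₁ = 6.52 W · cos²(26°) = 5.267 W.
I₂ = I₁ · cos²(45°) = 5.267 · 0.5 = 2.634 W.
Transmitted fraction = 0.4039.

I/I₀ ≈ 0.404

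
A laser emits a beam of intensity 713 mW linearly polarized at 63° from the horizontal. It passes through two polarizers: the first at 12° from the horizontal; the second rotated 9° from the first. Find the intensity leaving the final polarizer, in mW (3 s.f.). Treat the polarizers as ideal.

I₁ = 713 mW · cos²(51°) = 282.4 mW.
I₂ = I₁ · cos²(9°) = 282.4 · 0.9755 = 275.5 mW.

I ≈ 275 mW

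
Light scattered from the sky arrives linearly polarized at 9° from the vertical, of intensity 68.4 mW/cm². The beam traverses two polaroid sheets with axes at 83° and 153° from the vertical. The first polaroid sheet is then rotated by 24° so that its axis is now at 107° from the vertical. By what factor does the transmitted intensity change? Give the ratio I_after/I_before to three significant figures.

I_new/I_old ≈ 1.05

Before rotation:
I₁ = I₀ cos²(83° − 9°) = I₀ cos²(74°) = 0.07598 I₀.
I₂ = I₁ cos²(153° − 83°) = 0.07598 I₀ · cos²(70°) = 0.008887 I₀.
After rotation:
I₁ = I₀ cos²(107° − 9°) = I₀ cos²(82°) = 0.01937 I₀.
I₂ = I₁ cos²(153° − 107°) = 0.01937 I₀ · cos²(46°) = 0.009347 I₀.
Ratio = 0.009347 / 0.008887 = 1.052.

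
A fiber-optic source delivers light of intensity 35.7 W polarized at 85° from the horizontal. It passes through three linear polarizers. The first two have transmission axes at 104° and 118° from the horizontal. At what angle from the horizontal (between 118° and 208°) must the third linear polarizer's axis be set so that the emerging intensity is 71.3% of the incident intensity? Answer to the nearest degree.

θ ≈ 141°

I₁ = I₀ cos²(104° − 85°) = I₀ cos²(19°) = 0.894 I₀.
I₂ = I₁ cos²(118° − 104°) = 0.894 I₀ · cos²(14°) = 0.8417 I₀.
Need I₃/I₀ = 0.713, so cos²(θ − 118°) = 0.713 / 0.8417 = 0.8471.
θ − 118° = arccos(√0.8471) = 23.0°, giving θ ≈ 118 + 23.0 = 141.0°.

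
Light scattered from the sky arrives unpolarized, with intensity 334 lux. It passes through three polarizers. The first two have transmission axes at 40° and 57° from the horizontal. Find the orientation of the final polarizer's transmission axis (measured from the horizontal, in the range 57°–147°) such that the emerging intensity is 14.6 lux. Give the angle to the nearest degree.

θ ≈ 129°

Unpolarized light through the first polarizer → I₁ = ½ I₀, now polarized at 40°.
I₂ = I₁ cos²(57° − 40°) = 0.5 I₀ · cos²(17°) = 0.4573 I₀.
Target fraction: 14.6 / 334 lux = 0.04371 of I₀.
Need I₃/I₀ = 0.04371, so cos²(θ − 57°) = 0.04371 / 0.4573 = 0.0956.
θ − 57° = arccos(√0.0956) = 72.0°, giving θ ≈ 57 + 72.0 = 129.0°.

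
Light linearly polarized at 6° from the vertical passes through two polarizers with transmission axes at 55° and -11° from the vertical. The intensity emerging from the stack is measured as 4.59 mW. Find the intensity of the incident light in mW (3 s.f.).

I₀ ≈ 64.5 mW

By Malus's law, I₁ = I₀ cos²(55° − 6°) = I₀ cos²(49°) = 0.4304 I₀.
I₂ = I₁ cos²(-11° − 55°) = 0.4304 I₀ · cos²(66°) = 0.07121 I₀.
So 4.59 mW = 0.07121 I₀, giving I₀ = 4.59/0.07121 = 64.46 mW.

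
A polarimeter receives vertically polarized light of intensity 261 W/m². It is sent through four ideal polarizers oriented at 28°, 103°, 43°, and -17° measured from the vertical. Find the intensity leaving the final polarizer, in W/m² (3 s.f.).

I ≈ 0.852 W/m²

I₁ = 261 W/m² · cos²(28°) = 203.5 W/m².
I₂ = I₁ · cos²(75°) = 203.5 · 0.06699 = 13.63 W/m².
I₃ = I₂ · cos²(60°) = 13.63 · 0.25 = 3.408 W/m².
I₄ = I₃ · cos²(60°) = 3.408 · 0.25 = 0.8519 W/m².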